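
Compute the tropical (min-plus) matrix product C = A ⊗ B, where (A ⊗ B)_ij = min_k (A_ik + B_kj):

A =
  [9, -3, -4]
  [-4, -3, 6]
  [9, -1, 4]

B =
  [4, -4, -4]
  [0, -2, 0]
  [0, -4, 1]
A ⊗ B =
  [-4, -8, -3]
  [-3, -8, -8]
  [-1, -3, -1]

Apply the min-plus product entry-by-entry:
  C[0][0] = min over k of (A[0][0] + B[0][0] = 9 + 4 = 13, A[0][1] + B[1][0] = -3 + 0 = -3, A[0][2] + B[2][0] = -4 + 0 = -4) = -4 (attained at k = 2)
  C[0][1] = min over k of (A[0][0] + B[0][1] = 9 + -4 = 5, A[0][1] + B[1][1] = -3 + -2 = -5, A[0][2] + B[2][1] = -4 + -4 = -8) = -8 (attained at k = 2)
  C[0][2] = min over k of (A[0][0] + B[0][2] = 9 + -4 = 5, A[0][1] + B[1][2] = -3 + 0 = -3, A[0][2] + B[2][2] = -4 + 1 = -3) = -3 (attained at k = 1)
  C[1][0] = min over k of (A[1][0] + B[0][0] = -4 + 4 = 0, A[1][1] + B[1][0] = -3 + 0 = -3, A[1][2] + B[2][0] = 6 + 0 = 6) = -3 (attained at k = 1)
  C[1][1] = min over k of (A[1][0] + B[0][1] = -4 + -4 = -8, A[1][1] + B[1][1] = -3 + -2 = -5, A[1][2] + B[2][1] = 6 + -4 = 2) = -8 (attained at k = 0)
  C[1][2] = min over k of (A[1][0] + B[0][2] = -4 + -4 = -8, A[1][1] + B[1][2] = -3 + 0 = -3, A[1][2] + B[2][2] = 6 + 1 = 7) = -8 (attained at k = 0)
  C[2][0] = min over k of (A[2][0] + B[0][0] = 9 + 4 = 13, A[2][1] + B[1][0] = -1 + 0 = -1, A[2][2] + B[2][0] = 4 + 0 = 4) = -1 (attained at k = 1)
  C[2][1] = min over k of (A[2][0] + B[0][1] = 9 + -4 = 5, A[2][1] + B[1][1] = -1 + -2 = -3, A[2][2] + B[2][1] = 4 + -4 = 0) = -3 (attained at k = 1)
  C[2][2] = min over k of (A[2][0] + B[0][2] = 9 + -4 = 5, A[2][1] + B[1][2] = -1 + 0 = -1, A[2][2] + B[2][2] = 4 + 1 = 5) = -1 (attained at k = 1)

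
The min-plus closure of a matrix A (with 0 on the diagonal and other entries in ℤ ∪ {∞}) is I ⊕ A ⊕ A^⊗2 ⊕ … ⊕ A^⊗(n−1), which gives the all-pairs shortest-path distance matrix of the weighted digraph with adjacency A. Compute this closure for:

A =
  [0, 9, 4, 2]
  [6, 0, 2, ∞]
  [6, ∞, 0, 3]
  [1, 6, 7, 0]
Closure =
  [0, 8, 4, 2]
  [6, 0, 2, 5]
  [4, 9, 0, 3]
  [1, 6, 5, 0]

This is the Floyd-Warshall all-pairs shortest-path computation. For each intermediate vertex k = 0, 1, …, 3, update dist[i][j] ← min(dist[i][j], dist[i][k] + dist[k][j]). The final matrix gives, for each (i, j), the minimum total weight of any directed path from i to j (possibly empty when i = j).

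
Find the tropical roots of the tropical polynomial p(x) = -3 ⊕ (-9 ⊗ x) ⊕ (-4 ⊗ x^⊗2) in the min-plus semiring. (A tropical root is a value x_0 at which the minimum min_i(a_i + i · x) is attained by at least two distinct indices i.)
Roots: {-5, 6}

Each tropical root is a break point of the lower envelope of the lines y = a_i + i · x (there are 3 lines, with slopes 0, 1, ..., 2). Only the lines that attain the minimum somewhere contribute to roots; other lines are dominated. Here the surviving (envelope) indices are i = 2, i = 1, i = 0.
Intersections between consecutive envelope lines give the roots: for adjacent envelope indices i < j the intersection is x = (a_i − a_j) / (j − i). Reading off the sorted break points: {-5, 6}.
Verification: at each break x_0, at least two indices attain the minimum of min_i(a_i + i · x_0).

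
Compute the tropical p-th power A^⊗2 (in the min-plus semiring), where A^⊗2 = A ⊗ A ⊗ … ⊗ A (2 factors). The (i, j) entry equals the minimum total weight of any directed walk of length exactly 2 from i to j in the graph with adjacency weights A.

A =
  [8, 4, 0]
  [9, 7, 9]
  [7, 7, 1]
A^⊗2 =
  [7, 7, 1]
  [16, 13, 9]
  [8, 8, 2]

Each entry (A^⊗2)_ij equals the minimum over all length-2 walks i = v_0 → v_1 → … → v_2 = j of Σ_t A[v_t][v_{t+1}]. For example, for (i, j) = (0, 2) we minimise over 3 possible intermediate vertex sequences; the minimum is 1, attained along the walk 0 → 2 → 2.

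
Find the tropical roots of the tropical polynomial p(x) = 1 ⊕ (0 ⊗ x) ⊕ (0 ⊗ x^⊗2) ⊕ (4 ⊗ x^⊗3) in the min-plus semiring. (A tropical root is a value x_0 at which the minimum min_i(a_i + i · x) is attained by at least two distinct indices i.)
Roots: {-4, 0, 1}

Each tropical root is a break point of the lower envelope of the lines y = a_i + i · x (there are 4 lines, with slopes 0, 1, ..., 3). Only the lines that attain the minimum somewhere contribute to roots; other lines are dominated. Here the surviving (envelope) indices are i = 3, i = 2, i = 1, i = 0.
Intersections between consecutive envelope lines give the roots: for adjacent envelope indices i < j the intersection is x = (a_i − a_j) / (j − i). Reading off the sorted break points: {-4, 0, 1}.
Verification: at each break x_0, at least two indices attain the minimum of min_i(a_i + i · x_0).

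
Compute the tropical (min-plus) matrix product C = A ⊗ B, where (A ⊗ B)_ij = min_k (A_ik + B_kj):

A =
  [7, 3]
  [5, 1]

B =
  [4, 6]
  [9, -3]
A ⊗ B =
  [11, 0]
  [9, -2]

Apply the min-plus product entry-by-entry:
  C[0][0] = min over k of (A[0][0] + B[0][0] = 7 + 4 = 11, A[0][1] + B[1][0] = 3 + 9 = 12) = 11 (attained at k = 0)
  C[0][1] = min over k of (A[0][0] + B[0][1] = 7 + 6 = 13, A[0][1] + B[1][1] = 3 + -3 = 0) = 0 (attained at k = 1)
  C[1][0] = min over k of (A[1][0] + B[0][0] = 5 + 4 = 9, A[1][1] + B[1][0] = 1 + 9 = 10) = 9 (attained at k = 0)
  C[1][1] = min over k of (A[1][0] + B[0][1] = 5 + 6 = 11, A[1][1] + B[1][1] = 1 + -3 = -2) = -2 (attained at k = 1)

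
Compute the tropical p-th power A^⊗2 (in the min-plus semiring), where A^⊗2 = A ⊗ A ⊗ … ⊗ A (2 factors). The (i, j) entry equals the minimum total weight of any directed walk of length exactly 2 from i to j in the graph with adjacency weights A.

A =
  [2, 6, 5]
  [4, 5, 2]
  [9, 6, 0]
A^⊗2 =
  [4, 8, 5]
  [6, 8, 2]
  [9, 6, 0]

Each entry (A^⊗2)_ij equals the minimum over all length-2 walks i = v_0 → v_1 → … → v_2 = j of Σ_t A[v_t][v_{t+1}]. For example, for (i, j) = (0, 2) we minimise over 3 possible intermediate vertex sequences; the minimum is 5, attained along the walk 0 → 2 → 2.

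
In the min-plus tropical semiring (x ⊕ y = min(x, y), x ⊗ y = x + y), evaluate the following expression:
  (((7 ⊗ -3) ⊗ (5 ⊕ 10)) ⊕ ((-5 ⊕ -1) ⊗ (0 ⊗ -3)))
(((7 ⊗ -3) ⊗ (5 ⊕ 10)) ⊕ ((-5 ⊕ -1) ⊗ (0 ⊗ -3))) = -8

Expand innermost to outermost. Recall ⊕ takes the minimum of its arguments and ⊗ takes their sum. Working out the expression (((7 ⊗ -3) ⊗ (5 ⊕ 10)) ⊕ ((-5 ⊕ -1) ⊗ (0 ⊗ -3))) gives -8.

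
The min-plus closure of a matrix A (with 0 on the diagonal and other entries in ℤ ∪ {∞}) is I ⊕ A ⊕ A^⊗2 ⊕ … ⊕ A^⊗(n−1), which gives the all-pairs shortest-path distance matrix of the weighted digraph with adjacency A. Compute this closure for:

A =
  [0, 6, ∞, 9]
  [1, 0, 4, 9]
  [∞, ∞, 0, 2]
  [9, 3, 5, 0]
Closure =
  [0, 6, 10, 9]
  [1, 0, 4, 6]
  [6, 5, 0, 2]
  [4, 3, 5, 0]

This is the Floyd-Warshall all-pairs shortest-path computation. For each intermediate vertex k = 0, 1, …, 3, update dist[i][j] ← min(dist[i][j], dist[i][k] + dist[k][j]). The final matrix gives, for each (i, j), the minimum total weight of any directed path from i to j (possibly empty when i = j).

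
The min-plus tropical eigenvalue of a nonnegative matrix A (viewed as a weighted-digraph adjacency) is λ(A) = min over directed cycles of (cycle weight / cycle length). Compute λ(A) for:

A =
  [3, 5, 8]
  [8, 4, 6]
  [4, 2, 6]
λ(A) = 3

Enumerate directed cycles and compute their means (weight / length). Sample:
  cycle 0 → 0: weight = 3, length = 1, mean = 3/1 ≈ 3.000
  cycle 1 → 1: weight = 4, length = 1, mean = 4/1 ≈ 4.000
  cycle 2 → 2: weight = 6, length = 1, mean = 6/1 ≈ 6.000
  cycle 0 → 1 → 0: weight = 13, length = 2, mean = 13/2 ≈ 6.500
  cycle 0 → 2 → 0: weight = 12, length = 2, mean = 12/2 ≈ 6.000
  cycle 1 → 0 → 1: weight = 13, length = 2, mean = 13/2 ≈ 6.500
Minimum mean = 3.000, attained e.g. along the cycle 0 → 0 with weight 3 and length 1. So λ(A) = 3/1 = 3.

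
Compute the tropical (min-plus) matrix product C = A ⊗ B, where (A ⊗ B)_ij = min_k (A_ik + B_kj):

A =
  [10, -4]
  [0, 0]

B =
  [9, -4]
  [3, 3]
A ⊗ B =
  [-1, -1]
  [3, -4]

Apply the min-plus product entry-by-entry:
  C[0][0] = min over k of (A[0][0] + B[0][0] = 10 + 9 = 19, A[0][1] + B[1][0] = -4 + 3 = -1) = -1 (attained at k = 1)
  C[0][1] = min over k of (A[0][0] + B[0][1] = 10 + -4 = 6, A[0][1] + B[1][1] = -4 + 3 = -1) = -1 (attained at k = 1)
  C[1][0] = min over k of (A[1][0] + B[0][0] = 0 + 9 = 9, A[1][1] + B[1][0] = 0 + 3 = 3) = 3 (attained at k = 1)
  C[1][1] = min over k of (A[1][0] + B[0][1] = 0 + -4 = -4, A[1][1] + B[1][1] = 0 + 3 = 3) = -4 (attained at k = 0)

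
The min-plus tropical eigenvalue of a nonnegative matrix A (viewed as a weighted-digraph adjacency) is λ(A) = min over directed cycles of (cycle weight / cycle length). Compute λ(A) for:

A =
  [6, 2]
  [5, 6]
λ(A) = 7/2

Enumerate directed cycles and compute their means (weight / length). Sample:
  cycle 0 → 0: weight = 6, length = 1, mean = 6/1 ≈ 6.000
  cycle 1 → 1: weight = 6, length = 1, mean = 6/1 ≈ 6.000
  cycle 0 → 1 → 0: weight = 7, length = 2, mean = 7/2 ≈ 3.500
  cycle 1 → 0 → 1: weight = 7, length = 2, mean = 7/2 ≈ 3.500
Minimum mean = 3.500, attained e.g. along the cycle 0 → 1 → 0 with weight 7 and length 2. So λ(A) = 7/2 = 7/2.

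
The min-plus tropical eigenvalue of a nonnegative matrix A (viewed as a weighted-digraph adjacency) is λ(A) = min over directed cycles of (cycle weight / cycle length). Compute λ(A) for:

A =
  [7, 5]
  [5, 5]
λ(A) = 5

Enumerate directed cycles and compute their means (weight / length). Sample:
  cycle 0 → 0: weight = 7, length = 1, mean = 7/1 ≈ 7.000
  cycle 1 → 1: weight = 5, length = 1, mean = 5/1 ≈ 5.000
  cycle 0 → 1 → 0: weight = 10, length = 2, mean = 10/2 ≈ 5.000
  cycle 1 → 0 → 1: weight = 10, length = 2, mean = 10/2 ≈ 5.000
Minimum mean = 5.000, attained e.g. along the cycle 1 → 1 with weight 5 and length 1. So λ(A) = 5/1 = 5.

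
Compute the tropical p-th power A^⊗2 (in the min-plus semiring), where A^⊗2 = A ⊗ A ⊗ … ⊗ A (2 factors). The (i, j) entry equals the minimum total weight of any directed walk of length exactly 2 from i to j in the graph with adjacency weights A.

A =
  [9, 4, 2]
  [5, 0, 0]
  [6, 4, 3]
A^⊗2 =
  [8, 4, 4]
  [5, 0, 0]
  [9, 4, 4]

Each entry (A^⊗2)_ij equals the minimum over all length-2 walks i = v_0 → v_1 → … → v_2 = j of Σ_t A[v_t][v_{t+1}]. For example, for (i, j) = (0, 2) we minimise over 3 possible intermediate vertex sequences; the minimum is 4, attained along the walk 0 → 1 → 2.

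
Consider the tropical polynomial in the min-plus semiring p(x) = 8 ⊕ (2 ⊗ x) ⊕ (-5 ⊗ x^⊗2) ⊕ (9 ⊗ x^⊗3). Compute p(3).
p(3) = 1

A tropical monomial a ⊗ x^⊗i evaluates to a + i · x. Evaluating each term at x = 3:
  Term 0 contributes 8 + 0 · 3 = 8
  Term 1 contributes 2 + 1 · 3 = 5
  Term 2 contributes -5 + 2 · 3 = 1
  Term 3 contributes 9 + 3 · 3 = 18
p(3) = ⊕ of these = min[8, 5, 1, 18] = 1.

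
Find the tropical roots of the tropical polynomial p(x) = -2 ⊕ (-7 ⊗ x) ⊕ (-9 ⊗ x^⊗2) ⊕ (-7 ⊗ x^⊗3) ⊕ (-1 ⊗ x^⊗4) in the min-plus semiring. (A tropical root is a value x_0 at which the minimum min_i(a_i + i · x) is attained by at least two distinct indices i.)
Roots: {-6, -2, 2, 5}

Each tropical root is a break point of the lower envelope of the lines y = a_i + i · x (there are 5 lines, with slopes 0, 1, ..., 4). Only the lines that attain the minimum somewhere contribute to roots; other lines are dominated. Here the surviving (envelope) indices are i = 4, i = 3, i = 2, i = 1, i = 0.
Intersections between consecutive envelope lines give the roots: for adjacent envelope indices i < j the intersection is x = (a_i − a_j) / (j − i). Reading off the sorted break points: {-6, -2, 2, 5}.
Verification: at each break x_0, at least two indices attain the minimum of min_i(a_i + i · x_0).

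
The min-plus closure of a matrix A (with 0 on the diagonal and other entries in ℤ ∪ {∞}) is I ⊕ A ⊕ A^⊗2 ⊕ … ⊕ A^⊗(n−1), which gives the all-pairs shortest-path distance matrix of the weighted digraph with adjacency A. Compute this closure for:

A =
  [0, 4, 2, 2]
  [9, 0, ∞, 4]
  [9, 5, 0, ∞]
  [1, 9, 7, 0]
Closure =
  [0, 4, 2, 2]
  [5, 0, 7, 4]
  [9, 5, 0, 9]
  [1, 5, 3, 0]

This is the Floyd-Warshall all-pairs shortest-path computation. For each intermediate vertex k = 0, 1, …, 3, update dist[i][j] ← min(dist[i][j], dist[i][k] + dist[k][j]). The final matrix gives, for each (i, j), the minimum total weight of any directed path from i to j (possibly empty when i = j).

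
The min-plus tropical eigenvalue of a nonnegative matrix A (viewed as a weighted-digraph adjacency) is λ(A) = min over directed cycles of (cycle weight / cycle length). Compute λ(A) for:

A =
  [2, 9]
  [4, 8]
λ(A) = 2

Enumerate directed cycles and compute their means (weight / length). Sample:
  cycle 0 → 0: weight = 2, length = 1, mean = 2/1 ≈ 2.000
  cycle 1 → 1: weight = 8, length = 1, mean = 8/1 ≈ 8.000
  cycle 0 → 1 → 0: weight = 13, length = 2, mean = 13/2 ≈ 6.500
  cycle 1 → 0 → 1: weight = 13, length = 2, mean = 13/2 ≈ 6.500
Minimum mean = 2.000, attained e.g. along the cycle 0 → 0 with weight 2 and length 1. So λ(A) = 2/1 = 2.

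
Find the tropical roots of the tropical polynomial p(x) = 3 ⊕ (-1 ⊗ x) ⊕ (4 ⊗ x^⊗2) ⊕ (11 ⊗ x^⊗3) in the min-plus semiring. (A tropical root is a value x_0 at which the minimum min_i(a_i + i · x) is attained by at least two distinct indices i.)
Roots: {-7, -5, 4}

Each tropical root is a break point of the lower envelope of the lines y = a_i + i · x (there are 4 lines, with slopes 0, 1, ..., 3). Only the lines that attain the minimum somewhere contribute to roots; other lines are dominated. Here the surviving (envelope) indices are i = 3, i = 2, i = 1, i = 0.
Intersections between consecutive envelope lines give the roots: for adjacent envelope indices i < j the intersection is x = (a_i − a_j) / (j − i). Reading off the sorted break points: {-7, -5, 4}.
Verification: at each break x_0, at least two indices attain the minimum of min_i(a_i + i · x_0).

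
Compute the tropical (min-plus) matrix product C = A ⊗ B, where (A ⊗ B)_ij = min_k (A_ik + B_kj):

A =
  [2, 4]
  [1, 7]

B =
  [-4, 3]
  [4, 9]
A ⊗ B =
  [-2, 5]
  [-3, 4]

Apply the min-plus product entry-by-entry:
  C[0][0] = min over k of (A[0][0] + B[0][0] = 2 + -4 = -2, A[0][1] + B[1][0] = 4 + 4 = 8) = -2 (attained at k = 0)
  C[0][1] = min over k of (A[0][0] + B[0][1] = 2 + 3 = 5, A[0][1] + B[1][1] = 4 + 9 = 13) = 5 (attained at k = 0)
  C[1][0] = min over k of (A[1][0] + B[0][0] = 1 + -4 = -3, A[1][1] + B[1][0] = 7 + 4 = 11) = -3 (attained at k = 0)
  C[1][1] = min over k of (A[1][0] + B[0][1] = 1 + 3 = 4, A[1][1] + B[1][1] = 7 + 9 = 16) = 4 (attained at k = 0)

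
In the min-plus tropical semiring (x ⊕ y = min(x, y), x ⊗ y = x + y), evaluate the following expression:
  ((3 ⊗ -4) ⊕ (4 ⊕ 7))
((3 ⊗ -4) ⊕ (4 ⊕ 7)) = -1

Expand innermost to outermost. Recall ⊕ takes the minimum of its arguments and ⊗ takes their sum. Working out the expression ((3 ⊗ -4) ⊕ (4 ⊕ 7)) gives -1.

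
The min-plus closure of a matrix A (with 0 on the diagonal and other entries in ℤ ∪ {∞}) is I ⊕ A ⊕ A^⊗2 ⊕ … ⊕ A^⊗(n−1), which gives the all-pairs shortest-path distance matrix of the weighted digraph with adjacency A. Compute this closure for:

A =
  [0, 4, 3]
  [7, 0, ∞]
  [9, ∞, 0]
Closure =
  [0, 4, 3]
  [7, 0, 10]
  [9, 13, 0]

This is the Floyd-Warshall all-pairs shortest-path computation. For each intermediate vertex k = 0, 1, …, 2, update dist[i][j] ← min(dist[i][j], dist[i][k] + dist[k][j]). The final matrix gives, for each (i, j), the minimum total weight of any directed path from i to j (possibly empty when i = j).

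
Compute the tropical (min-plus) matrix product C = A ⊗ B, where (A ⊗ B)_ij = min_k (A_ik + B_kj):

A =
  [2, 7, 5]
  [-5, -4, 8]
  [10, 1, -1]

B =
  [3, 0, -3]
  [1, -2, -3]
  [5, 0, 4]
A ⊗ B =
  [5, 2, -1]
  [-3, -6, -8]
  [2, -1, -2]

Apply the min-plus product entry-by-entry:
  C[0][0] = min over k of (A[0][0] + B[0][0] = 2 + 3 = 5, A[0][1] + B[1][0] = 7 + 1 = 8, A[0][2] + B[2][0] = 5 + 5 = 10) = 5 (attained at k = 0)
  C[0][1] = min over k of (A[0][0] + B[0][1] = 2 + 0 = 2, A[0][1] + B[1][1] = 7 + -2 = 5, A[0][2] + B[2][1] = 5 + 0 = 5) = 2 (attained at k = 0)
  C[0][2] = min over k of (A[0][0] + B[0][2] = 2 + -3 = -1, A[0][1] + B[1][2] = 7 + -3 = 4, A[0][2] + B[2][2] = 5 + 4 = 9) = -1 (attained at k = 0)
  C[1][0] = min over k of (A[1][0] + B[0][0] = -5 + 3 = -2, A[1][1] + B[1][0] = -4 + 1 = -3, A[1][2] + B[2][0] = 8 + 5 = 13) = -3 (attained at k = 1)
  C[1][1] = min over k of (A[1][0] + B[0][1] = -5 + 0 = -5, A[1][1] + B[1][1] = -4 + -2 = -6, A[1][2] + B[2][1] = 8 + 0 = 8) = -6 (attained at k = 1)
  C[1][2] = min over k of (A[1][0] + B[0][2] = -5 + -3 = -8, A[1][1] + B[1][2] = -4 + -3 = -7, A[1][2] + B[2][2] = 8 + 4 = 12) = -8 (attained at k = 0)
  C[2][0] = min over k of (A[2][0] + B[0][0] = 10 + 3 = 13, A[2][1] + B[1][0] = 1 + 1 = 2, A[2][2] + B[2][0] = -1 + 5 = 4) = 2 (attained at k = 1)
  C[2][1] = min over k of (A[2][0] + B[0][1] = 10 + 0 = 10, A[2][1] + B[1][1] = 1 + -2 = -1, A[2][2] + B[2][1] = -1 + 0 = -1) = -1 (attained at k = 1)
  C[2][2] = min over k of (A[2][0] + B[0][2] = 10 + -3 = 7, A[2][1] + B[1][2] = 1 + -3 = -2, A[2][2] + B[2][2] = -1 + 4 = 3) = -2 (attained at k = 1)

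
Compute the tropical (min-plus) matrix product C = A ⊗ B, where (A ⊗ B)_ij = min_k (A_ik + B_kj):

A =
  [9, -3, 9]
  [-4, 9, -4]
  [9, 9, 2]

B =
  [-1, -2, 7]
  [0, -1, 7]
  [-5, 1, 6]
A ⊗ B =
  [-3, -4, 4]
  [-9, -6, 2]
  [-3, 3, 8]

Apply the min-plus product entry-by-entry:
  C[0][0] = min over k of (A[0][0] + B[0][0] = 9 + -1 = 8, A[0][1] + B[1][0] = -3 + 0 = -3, A[0][2] + B[2][0] = 9 + -5 = 4) = -3 (attained at k = 1)
  C[0][1] = min over k of (A[0][0] + B[0][1] = 9 + -2 = 7, A[0][1] + B[1][1] = -3 + -1 = -4, A[0][2] + B[2][1] = 9 + 1 = 10) = -4 (attained at k = 1)
  C[0][2] = min over k of (A[0][0] + B[0][2] = 9 + 7 = 16, A[0][1] + B[1][2] = -3 + 7 = 4, A[0][2] + B[2][2] = 9 + 6 = 15) = 4 (attained at k = 1)
  C[1][0] = min over k of (A[1][0] + B[0][0] = -4 + -1 = -5, A[1][1] + B[1][0] = 9 + 0 = 9, A[1][2] + B[2][0] = -4 + -5 = -9) = -9 (attained at k = 2)
  C[1][1] = min over k of (A[1][0] + B[0][1] = -4 + -2 = -6, A[1][1] + B[1][1] = 9 + -1 = 8, A[1][2] + B[2][1] = -4 + 1 = -3) = -6 (attained at k = 0)
  C[1][2] = min over k of (A[1][0] + B[0][2] = -4 + 7 = 3, A[1][1] + B[1][2] = 9 + 7 = 16, A[1][2] + B[2][2] = -4 + 6 = 2) = 2 (attained at k = 2)
  C[2][0] = min over k of (A[2][0] + B[0][0] = 9 + -1 = 8, A[2][1] + B[1][0] = 9 + 0 = 9, A[2][2] + B[2][0] = 2 + -5 = -3) = -3 (attained at k = 2)
  C[2][1] = min over k of (A[2][0] + B[0][1] = 9 + -2 = 7, A[2][1] + B[1][1] = 9 + -1 = 8, A[2][2] + B[2][1] = 2 + 1 = 3) = 3 (attained at k = 2)
  C[2][2] = min over k of (A[2][0] + B[0][2] = 9 + 7 = 16, A[2][1] + B[1][2] = 9 + 7 = 16, A[2][2] + B[2][2] = 2 + 6 = 8) = 8 (attained at k = 2)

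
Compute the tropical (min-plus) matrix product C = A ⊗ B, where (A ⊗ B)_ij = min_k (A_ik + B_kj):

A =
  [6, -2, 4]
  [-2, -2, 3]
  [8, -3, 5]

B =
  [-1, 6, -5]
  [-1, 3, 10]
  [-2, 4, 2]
A ⊗ B =
  [-3, 1, 1]
  [-3, 1, -7]
  [-4, 0, 3]

Apply the min-plus product entry-by-entry:
  C[0][0] = min over k of (A[0][0] + B[0][0] = 6 + -1 = 5, A[0][1] + B[1][0] = -2 + -1 = -3, A[0][2] + B[2][0] = 4 + -2 = 2) = -3 (attained at k = 1)
  C[0][1] = min over k of (A[0][0] + B[0][1] = 6 + 6 = 12, A[0][1] + B[1][1] = -2 + 3 = 1, A[0][2] + B[2][1] = 4 + 4 = 8) = 1 (attained at k = 1)
  C[0][2] = min over k of (A[0][0] + B[0][2] = 6 + -5 = 1, A[0][1] + B[1][2] = -2 + 10 = 8, A[0][2] + B[2][2] = 4 + 2 = 6) = 1 (attained at k = 0)
  C[1][0] = min over k of (A[1][0] + B[0][0] = -2 + -1 = -3, A[1][1] + B[1][0] = -2 + -1 = -3, A[1][2] + B[2][0] = 3 + -2 = 1) = -3 (attained at k = 0)
  C[1][1] = min over k of (A[1][0] + B[0][1] = -2 + 6 = 4, A[1][1] + B[1][1] = -2 + 3 = 1, A[1][2] + B[2][1] = 3 + 4 = 7) = 1 (attained at k = 1)
  C[1][2] = min over k of (A[1][0] + B[0][2] = -2 + -5 = -7, A[1][1] + B[1][2] = -2 + 10 = 8, A[1][2] + B[2][2] = 3 + 2 = 5) = -7 (attained at k = 0)
  C[2][0] = min over k of (A[2][0] + B[0][0] = 8 + -1 = 7, A[2][1] + B[1][0] = -3 + -1 = -4, A[2][2] + B[2][0] = 5 + -2 = 3) = -4 (attained at k = 1)
  C[2][1] = min over k of (A[2][0] + B[0][1] = 8 + 6 = 14, A[2][1] + B[1][1] = -3 + 3 = 0, A[2][2] + B[2][1] = 5 + 4 = 9) = 0 (attained at k = 1)
  C[2][2] = min over k of (A[2][0] + B[0][2] = 8 + -5 = 3, A[2][1] + B[1][2] = -3 + 10 = 7, A[2][2] + B[2][2] = 5 + 2 = 7) = 3 (attained at k = 0)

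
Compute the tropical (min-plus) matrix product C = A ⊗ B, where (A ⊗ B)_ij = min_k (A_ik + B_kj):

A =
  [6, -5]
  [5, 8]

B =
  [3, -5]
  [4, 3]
A ⊗ B =
  [-1, -2]
  [8, 0]

Apply the min-plus product entry-by-entry:
  C[0][0] = min over k of (A[0][0] + B[0][0] = 6 + 3 = 9, A[0][1] + B[1][0] = -5 + 4 = -1) = -1 (attained at k = 1)
  C[0][1] = min over k of (A[0][0] + B[0][1] = 6 + -5 = 1, A[0][1] + B[1][1] = -5 + 3 = -2) = -2 (attained at k = 1)
  C[1][0] = min over k of (A[1][0] + B[0][0] = 5 + 3 = 8, A[1][1] + B[1][0] = 8 + 4 = 12) = 8 (attained at k = 0)
  C[1][1] = min over k of (A[1][0] + B[0][1] = 5 + -5 = 0, A[1][1] + B[1][1] = 8 + 3 = 11) = 0 (attained at k = 0)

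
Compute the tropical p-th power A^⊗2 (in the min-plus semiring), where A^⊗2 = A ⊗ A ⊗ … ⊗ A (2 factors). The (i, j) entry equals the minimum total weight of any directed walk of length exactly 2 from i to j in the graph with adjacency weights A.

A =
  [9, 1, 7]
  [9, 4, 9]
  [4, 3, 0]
A^⊗2 =
  [10, 5, 7]
  [13, 8, 9]
  [4, 3, 0]

Each entry (A^⊗2)_ij equals the minimum over all length-2 walks i = v_0 → v_1 → … → v_2 = j of Σ_t A[v_t][v_{t+1}]. For example, for (i, j) = (0, 2) we minimise over 3 possible intermediate vertex sequences; the minimum is 7, attained along the walk 0 → 2 → 2.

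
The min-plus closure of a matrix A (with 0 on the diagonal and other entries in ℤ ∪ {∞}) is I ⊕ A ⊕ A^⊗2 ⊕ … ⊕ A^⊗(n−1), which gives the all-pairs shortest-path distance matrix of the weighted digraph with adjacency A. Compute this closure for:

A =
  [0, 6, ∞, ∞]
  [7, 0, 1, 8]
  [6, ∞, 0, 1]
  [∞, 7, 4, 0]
Closure =
  [0, 6, 7, 8]
  [7, 0, 1, 2]
  [6, 8, 0, 1]
  [10, 7, 4, 0]

This is the Floyd-Warshall all-pairs shortest-path computation. For each intermediate vertex k = 0, 1, …, 3, update dist[i][j] ← min(dist[i][j], dist[i][k] + dist[k][j]). The final matrix gives, for each (i, j), the minimum total weight of any directed path from i to j (possibly empty when i = j).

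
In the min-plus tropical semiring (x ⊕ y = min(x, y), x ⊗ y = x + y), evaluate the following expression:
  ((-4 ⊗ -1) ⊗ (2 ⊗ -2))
((-4 ⊗ -1) ⊗ (2 ⊗ -2)) = -5

Expand innermost to outermost. Recall ⊕ takes the minimum of its arguments and ⊗ takes their sum. Working out the expression ((-4 ⊗ -1) ⊗ (2 ⊗ -2)) gives -5.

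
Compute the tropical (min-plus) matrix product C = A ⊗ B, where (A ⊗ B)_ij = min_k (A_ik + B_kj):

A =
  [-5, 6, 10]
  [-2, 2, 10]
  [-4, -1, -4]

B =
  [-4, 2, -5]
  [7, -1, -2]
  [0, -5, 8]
A ⊗ B =
  [-9, -3, -10]
  [-6, 0, -7]
  [-8, -9, -9]

Apply the min-plus product entry-by-entry:
  C[0][0] = min over k of (A[0][0] + B[0][0] = -5 + -4 = -9, A[0][1] + B[1][0] = 6 + 7 = 13, A[0][2] + B[2][0] = 10 + 0 = 10) = -9 (attained at k = 0)
  C[0][1] = min over k of (A[0][0] + B[0][1] = -5 + 2 = -3, A[0][1] + B[1][1] = 6 + -1 = 5, A[0][2] + B[2][1] = 10 + -5 = 5) = -3 (attained at k = 0)
  C[0][2] = min over k of (A[0][0] + B[0][2] = -5 + -5 = -10, A[0][1] + B[1][2] = 6 + -2 = 4, A[0][2] + B[2][2] = 10 + 8 = 18) = -10 (attained at k = 0)
  C[1][0] = min over k of (A[1][0] + B[0][0] = -2 + -4 = -6, A[1][1] + B[1][0] = 2 + 7 = 9, A[1][2] + B[2][0] = 10 + 0 = 10) = -6 (attained at k = 0)
  C[1][1] = min over k of (A[1][0] + B[0][1] = -2 + 2 = 0, A[1][1] + B[1][1] = 2 + -1 = 1, A[1][2] + B[2][1] = 10 + -5 = 5) = 0 (attained at k = 0)
  C[1][2] = min over k of (A[1][0] + B[0][2] = -2 + -5 = -7, A[1][1] + B[1][2] = 2 + -2 = 0, A[1][2] + B[2][2] = 10 + 8 = 18) = -7 (attained at k = 0)
  C[2][0] = min over k of (A[2][0] + B[0][0] = -4 + -4 = -8, A[2][1] + B[1][0] = -1 + 7 = 6, A[2][2] + B[2][0] = -4 + 0 = -4) = -8 (attained at k = 0)
  C[2][1] = min over k of (A[2][0] + B[0][1] = -4 + 2 = -2, A[2][1] + B[1][1] = -1 + -1 = -2, A[2][2] + B[2][1] = -4 + -5 = -9) = -9 (attained at k = 2)
  C[2][2] = min over k of (A[2][0] + B[0][2] = -4 + -5 = -9, A[2][1] + B[1][2] = -1 + -2 = -3, A[2][2] + B[2][2] = -4 + 8 = 4) = -9 (attained at k = 0)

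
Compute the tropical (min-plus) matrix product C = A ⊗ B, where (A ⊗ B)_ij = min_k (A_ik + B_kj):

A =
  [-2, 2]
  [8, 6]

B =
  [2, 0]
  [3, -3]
A ⊗ B =
  [0, -2]
  [9, 3]

Apply the min-plus product entry-by-entry:
  C[0][0] = min over k of (A[0][0] + B[0][0] = -2 + 2 = 0, A[0][1] + B[1][0] = 2 + 3 = 5) = 0 (attained at k = 0)
  C[0][1] = min over k of (A[0][0] + B[0][1] = -2 + 0 = -2, A[0][1] + B[1][1] = 2 + -3 = -1) = -2 (attained at k = 0)
  C[1][0] = min over k of (A[1][0] + B[0][0] = 8 + 2 = 10, A[1][1] + B[1][0] = 6 + 3 = 9) = 9 (attained at k = 1)
  C[1][1] = min over k of (A[1][0] + B[0][1] = 8 + 0 = 8, A[1][1] + B[1][1] = 6 + -3 = 3) = 3 (attained at k = 1)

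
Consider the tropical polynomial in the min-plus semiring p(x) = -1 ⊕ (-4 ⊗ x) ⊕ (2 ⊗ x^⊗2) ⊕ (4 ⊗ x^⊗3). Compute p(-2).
p(-2) = -6

A tropical monomial a ⊗ x^⊗i evaluates to a + i · x. Evaluating each term at x = -2:
  Term 0 contributes -1 + 0 · -2 = -1
  Term 1 contributes -4 + 1 · -2 = -6
  Term 2 contributes 2 + 2 · -2 = -2
  Term 3 contributes 4 + 3 · -2 = -2
p(-2) = ⊕ of these = min[-1, -6, -2, -2] = -6.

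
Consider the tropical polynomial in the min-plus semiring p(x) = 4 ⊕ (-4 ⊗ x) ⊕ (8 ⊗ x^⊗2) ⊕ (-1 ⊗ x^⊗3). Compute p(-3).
p(-3) = -10

A tropical monomial a ⊗ x^⊗i evaluates to a + i · x. Evaluating each term at x = -3:
  Term 0 contributes 4 + 0 · -3 = 4
  Term 1 contributes -4 + 1 · -3 = -7
  Term 2 contributes 8 + 2 · -3 = 2
  Term 3 contributes -1 + 3 · -3 = -10
p(-3) = ⊕ of these = min[4, -7, 2, -10] = -10.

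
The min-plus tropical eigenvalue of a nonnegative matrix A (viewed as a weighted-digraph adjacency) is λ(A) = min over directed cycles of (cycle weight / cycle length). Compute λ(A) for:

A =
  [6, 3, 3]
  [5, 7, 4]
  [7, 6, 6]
λ(A) = 4

Enumerate directed cycles and compute their means (weight / length). Sample:
  cycle 0 → 0: weight = 6, length = 1, mean = 6/1 ≈ 6.000
  cycle 1 → 1: weight = 7, length = 1, mean = 7/1 ≈ 7.000
  cycle 2 → 2: weight = 6, length = 1, mean = 6/1 ≈ 6.000
  cycle 0 → 1 → 0: weight = 8, length = 2, mean = 8/2 ≈ 4.000
  cycle 0 → 2 → 0: weight = 10, length = 2, mean = 10/2 ≈ 5.000
  cycle 1 → 0 → 1: weight = 8, length = 2, mean = 8/2 ≈ 4.000
Minimum mean = 4.000, attained e.g. along the cycle 0 → 1 → 0 with weight 8 and length 2. So λ(A) = 8/2 = 4.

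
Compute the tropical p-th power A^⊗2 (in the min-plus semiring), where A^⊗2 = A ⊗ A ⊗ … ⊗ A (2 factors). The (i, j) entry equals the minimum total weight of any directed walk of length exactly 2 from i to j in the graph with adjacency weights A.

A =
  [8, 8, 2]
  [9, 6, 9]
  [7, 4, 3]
A^⊗2 =
  [9, 6, 5]
  [15, 12, 11]
  [10, 7, 6]

Each entry (A^⊗2)_ij equals the minimum over all length-2 walks i = v_0 → v_1 → … → v_2 = j of Σ_t A[v_t][v_{t+1}]. For example, for (i, j) = (0, 2) we minimise over 3 possible intermediate vertex sequences; the minimum is 5, attained along the walk 0 → 2 → 2.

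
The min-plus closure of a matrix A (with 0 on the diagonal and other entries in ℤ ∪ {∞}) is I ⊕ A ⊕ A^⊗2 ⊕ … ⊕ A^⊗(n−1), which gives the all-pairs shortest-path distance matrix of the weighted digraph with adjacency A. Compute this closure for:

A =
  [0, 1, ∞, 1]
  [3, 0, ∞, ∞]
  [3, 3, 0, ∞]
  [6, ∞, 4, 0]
Closure =
  [0, 1, 5, 1]
  [3, 0, 8, 4]
  [3, 3, 0, 4]
  [6, 7, 4, 0]

This is the Floyd-Warshall all-pairs shortest-path computation. For each intermediate vertex k = 0, 1, …, 3, update dist[i][j] ← min(dist[i][j], dist[i][k] + dist[k][j]). The final matrix gives, for each (i, j), the minimum total weight of any directed path from i to j (possibly empty when i = j).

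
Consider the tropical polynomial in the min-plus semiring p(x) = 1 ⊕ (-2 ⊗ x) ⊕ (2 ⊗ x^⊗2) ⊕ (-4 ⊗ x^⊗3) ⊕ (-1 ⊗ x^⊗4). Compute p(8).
p(8) = 1

A tropical monomial a ⊗ x^⊗i evaluates to a + i · x. Evaluating each term at x = 8:
  Term 0 contributes 1 + 0 · 8 = 1
  Term 1 contributes -2 + 1 · 8 = 6
  Term 2 contributes 2 + 2 · 8 = 18
  Term 3 contributes -4 + 3 · 8 = 20
  Term 4 contributes -1 + 4 · 8 = 31
p(8) = ⊕ of these = min[1, 6, 18, 20, 31] = 1.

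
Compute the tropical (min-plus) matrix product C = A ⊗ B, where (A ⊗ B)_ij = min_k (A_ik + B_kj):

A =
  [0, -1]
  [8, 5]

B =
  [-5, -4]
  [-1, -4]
A ⊗ B =
  [-5, -5]
  [3, 1]

Apply the min-plus product entry-by-entry:
  C[0][0] = min over k of (A[0][0] + B[0][0] = 0 + -5 = -5, A[0][1] + B[1][0] = -1 + -1 = -2) = -5 (attained at k = 0)
  C[0][1] = min over k of (A[0][0] + B[0][1] = 0 + -4 = -4, A[0][1] + B[1][1] = -1 + -4 = -5) = -5 (attained at k = 1)
  C[1][0] = min over k of (A[1][0] + B[0][0] = 8 + -5 = 3, A[1][1] + B[1][0] = 5 + -1 = 4) = 3 (attained at k = 0)
  C[1][1] = min over k of (A[1][0] + B[0][1] = 8 + -4 = 4, A[1][1] + B[1][1] = 5 + -4 = 1) = 1 (attained at k = 1)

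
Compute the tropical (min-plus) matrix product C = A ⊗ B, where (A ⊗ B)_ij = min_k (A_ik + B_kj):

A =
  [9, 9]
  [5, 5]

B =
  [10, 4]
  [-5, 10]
A ⊗ B =
  [4, 13]
  [0, 9]

Apply the min-plus product entry-by-entry:
  C[0][0] = min over k of (A[0][0] + B[0][0] = 9 + 10 = 19, A[0][1] + B[1][0] = 9 + -5 = 4) = 4 (attained at k = 1)
  C[0][1] = min over k of (A[0][0] + B[0][1] = 9 + 4 = 13, A[0][1] + B[1][1] = 9 + 10 = 19) = 13 (attained at k = 0)
  C[1][0] = min over k of (A[1][0] + B[0][0] = 5 + 10 = 15, A[1][1] + B[1][0] = 5 + -5 = 0) = 0 (attained at k = 1)
  C[1][1] = min over k of (A[1][0] + B[0][1] = 5 + 4 = 9, A[1][1] + B[1][1] = 5 + 10 = 15) = 9 (attained at k = 0)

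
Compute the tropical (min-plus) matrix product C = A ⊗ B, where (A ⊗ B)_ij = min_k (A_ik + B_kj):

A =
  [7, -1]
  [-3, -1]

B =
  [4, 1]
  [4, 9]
A ⊗ B =
  [3, 8]
  [1, -2]

Apply the min-plus product entry-by-entry:
  C[0][0] = min over k of (A[0][0] + B[0][0] = 7 + 4 = 11, A[0][1] + B[1][0] = -1 + 4 = 3) = 3 (attained at k = 1)
  C[0][1] = min over k of (A[0][0] + B[0][1] = 7 + 1 = 8, A[0][1] + B[1][1] = -1 + 9 = 8) = 8 (attained at k = 0)
  C[1][0] = min over k of (A[1][0] + B[0][0] = -3 + 4 = 1, A[1][1] + B[1][0] = -1 + 4 = 3) = 1 (attained at k = 0)
  C[1][1] = min over k of (A[1][0] + B[0][1] = -3 + 1 = -2, A[1][1] + B[1][1] = -1 + 9 = 8) = -2 (attained at k = 0)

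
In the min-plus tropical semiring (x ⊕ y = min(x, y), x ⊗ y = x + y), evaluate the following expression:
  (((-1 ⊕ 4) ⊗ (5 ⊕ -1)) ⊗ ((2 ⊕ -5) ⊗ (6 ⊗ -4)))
(((-1 ⊕ 4) ⊗ (5 ⊕ -1)) ⊗ ((2 ⊕ -5) ⊗ (6 ⊗ -4))) = -5

Expand innermost to outermost. Recall ⊕ takes the minimum of its arguments and ⊗ takes their sum. Working out the expression (((-1 ⊕ 4) ⊗ (5 ⊕ -1)) ⊗ ((2 ⊕ -5) ⊗ (6 ⊗ -4))) gives -5.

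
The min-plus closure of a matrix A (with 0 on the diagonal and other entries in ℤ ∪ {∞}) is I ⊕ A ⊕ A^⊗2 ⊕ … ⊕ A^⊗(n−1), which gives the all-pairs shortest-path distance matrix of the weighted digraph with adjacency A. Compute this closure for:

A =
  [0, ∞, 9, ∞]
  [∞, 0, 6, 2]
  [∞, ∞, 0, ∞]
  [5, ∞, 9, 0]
Closure =
  [0, ∞, 9, ∞]
  [7, 0, 6, 2]
  [∞, ∞, 0, ∞]
  [5, ∞, 9, 0]

This is the Floyd-Warshall all-pairs shortest-path computation. For each intermediate vertex k = 0, 1, …, 3, update dist[i][j] ← min(dist[i][j], dist[i][k] + dist[k][j]). The final matrix gives, for each (i, j), the minimum total weight of any directed path from i to j (possibly empty when i = j).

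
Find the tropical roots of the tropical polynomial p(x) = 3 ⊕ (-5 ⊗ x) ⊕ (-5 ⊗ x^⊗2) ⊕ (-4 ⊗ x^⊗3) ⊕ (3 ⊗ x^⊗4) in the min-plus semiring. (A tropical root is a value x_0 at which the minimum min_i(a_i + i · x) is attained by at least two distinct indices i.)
Roots: {-7, -1, 0, 8}

Each tropical root is a break point of the lower envelope of the lines y = a_i + i · x (there are 5 lines, with slopes 0, 1, ..., 4). Only the lines that attain the minimum somewhere contribute to roots; other lines are dominated. Here the surviving (envelope) indices are i = 4, i = 3, i = 2, i = 1, i = 0.
Intersections between consecutive envelope lines give the roots: for adjacent envelope indices i < j the intersection is x = (a_i − a_j) / (j − i). Reading off the sorted break points: {-7, -1, 0, 8}.
Verification: at each break x_0, at least two indices attain the minimum of min_i(a_i + i · x_0).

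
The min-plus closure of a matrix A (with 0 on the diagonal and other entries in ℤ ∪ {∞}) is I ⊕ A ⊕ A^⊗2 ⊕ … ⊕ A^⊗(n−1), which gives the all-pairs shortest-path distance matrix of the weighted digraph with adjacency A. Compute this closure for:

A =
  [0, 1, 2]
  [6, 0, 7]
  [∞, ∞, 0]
Closure =
  [0, 1, 2]
  [6, 0, 7]
  [∞, ∞, 0]

This is the Floyd-Warshall all-pairs shortest-path computation. For each intermediate vertex k = 0, 1, …, 2, update dist[i][j] ← min(dist[i][j], dist[i][k] + dist[k][j]). The final matrix gives, for each (i, j), the minimum total weight of any directed path from i to j (possibly empty when i = j).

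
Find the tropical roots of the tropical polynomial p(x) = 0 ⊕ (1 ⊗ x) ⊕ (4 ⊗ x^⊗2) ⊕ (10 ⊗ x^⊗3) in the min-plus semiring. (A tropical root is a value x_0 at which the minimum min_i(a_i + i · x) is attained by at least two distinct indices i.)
Roots: {-6, -3, -1}

Each tropical root is a break point of the lower envelope of the lines y = a_i + i · x (there are 4 lines, with slopes 0, 1, ..., 3). Only the lines that attain the minimum somewhere contribute to roots; other lines are dominated. Here the surviving (envelope) indices are i = 3, i = 2, i = 1, i = 0.
Intersections between consecutive envelope lines give the roots: for adjacent envelope indices i < j the intersection is x = (a_i − a_j) / (j − i). Reading off the sorted break points: {-6, -3, -1}.
Verification: at each break x_0, at least two indices attain the minimum of min_i(a_i + i · x_0).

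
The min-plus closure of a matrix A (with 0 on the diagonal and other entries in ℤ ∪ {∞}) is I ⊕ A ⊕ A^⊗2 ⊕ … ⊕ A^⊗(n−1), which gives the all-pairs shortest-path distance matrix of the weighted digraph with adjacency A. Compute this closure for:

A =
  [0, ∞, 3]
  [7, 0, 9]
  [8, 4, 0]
Closure =
  [0, 7, 3]
  [7, 0, 9]
  [8, 4, 0]

This is the Floyd-Warshall all-pairs shortest-path computation. For each intermediate vertex k = 0, 1, …, 2, update dist[i][j] ← min(dist[i][j], dist[i][k] + dist[k][j]). The final matrix gives, for each (i, j), the minimum total weight of any directed path from i to j (possibly empty when i = j).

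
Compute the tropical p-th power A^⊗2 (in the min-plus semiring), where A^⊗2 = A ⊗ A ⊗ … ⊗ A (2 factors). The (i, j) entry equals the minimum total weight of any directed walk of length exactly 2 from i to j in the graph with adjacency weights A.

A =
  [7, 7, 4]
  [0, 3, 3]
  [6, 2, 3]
A^⊗2 =
  [7, 6, 7]
  [3, 5, 4]
  [2, 5, 5]

Each entry (A^⊗2)_ij equals the minimum over all length-2 walks i = v_0 → v_1 → … → v_2 = j of Σ_t A[v_t][v_{t+1}]. For example, for (i, j) = (0, 2) we minimise over 3 possible intermediate vertex sequences; the minimum is 7, attained along the walk 0 → 2 → 2.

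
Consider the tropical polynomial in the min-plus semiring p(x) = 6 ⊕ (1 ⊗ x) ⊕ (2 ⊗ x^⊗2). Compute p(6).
p(6) = 6

A tropical monomial a ⊗ x^⊗i evaluates to a + i · x. Evaluating each term at x = 6:
  Term 0 contributes 6 + 0 · 6 = 6
  Term 1 contributes 1 + 1 · 6 = 7
  Term 2 contributes 2 + 2 · 6 = 14
p(6) = ⊕ of these = min[6, 7, 14] = 6.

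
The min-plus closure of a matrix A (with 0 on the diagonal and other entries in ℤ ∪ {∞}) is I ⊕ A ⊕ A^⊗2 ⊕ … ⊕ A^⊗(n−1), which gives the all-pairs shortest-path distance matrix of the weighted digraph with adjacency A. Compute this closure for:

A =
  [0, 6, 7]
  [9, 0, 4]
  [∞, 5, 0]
Closure =
  [0, 6, 7]
  [9, 0, 4]
  [14, 5, 0]

This is the Floyd-Warshall all-pairs shortest-path computation. For each intermediate vertex k = 0, 1, …, 2, update dist[i][j] ← min(dist[i][j], dist[i][k] + dist[k][j]). The final matrix gives, for each (i, j), the minimum total weight of any directed path from i to j (possibly empty when i = j).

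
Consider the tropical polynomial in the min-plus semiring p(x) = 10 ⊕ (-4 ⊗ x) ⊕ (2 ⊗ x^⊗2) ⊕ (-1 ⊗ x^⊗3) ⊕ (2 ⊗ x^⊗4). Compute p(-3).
p(-3) = -10

A tropical monomial a ⊗ x^⊗i evaluates to a + i · x. Evaluating each term at x = -3:
  Term 0 contributes 10 + 0 · -3 = 10
  Term 1 contributes -4 + 1 · -3 = -7
  Term 2 contributes 2 + 2 · -3 = -4
  Term 3 contributes -1 + 3 · -3 = -10
  Term 4 contributes 2 + 4 · -3 = -10
p(-3) = ⊕ of these = min[10, -7, -4, -10, -10] = -10.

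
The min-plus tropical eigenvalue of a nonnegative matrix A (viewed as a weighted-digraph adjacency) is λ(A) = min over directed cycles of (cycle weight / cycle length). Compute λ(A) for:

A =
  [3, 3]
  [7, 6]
λ(A) = 3

Enumerate directed cycles and compute their means (weight / length). Sample:
  cycle 0 → 0: weight = 3, length = 1, mean = 3/1 ≈ 3.000
  cycle 1 → 1: weight = 6, length = 1, mean = 6/1 ≈ 6.000
  cycle 0 → 1 → 0: weight = 10, length = 2, mean = 10/2 ≈ 5.000
  cycle 1 → 0 → 1: weight = 10, length = 2, mean = 10/2 ≈ 5.000
Minimum mean = 3.000, attained e.g. along the cycle 0 → 0 with weight 3 and length 1. So λ(A) = 3/1 = 3.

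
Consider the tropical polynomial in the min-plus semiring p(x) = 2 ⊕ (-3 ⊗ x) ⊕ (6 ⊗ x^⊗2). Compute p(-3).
p(-3) = -6

A tropical monomial a ⊗ x^⊗i evaluates to a + i · x. Evaluating each term at x = -3:
  Term 0 contributes 2 + 0 · -3 = 2
  Term 1 contributes -3 + 1 · -3 = -6
  Term 2 contributes 6 + 2 · -3 = 0
p(-3) = ⊕ of these = min[2, -6, 0] = -6.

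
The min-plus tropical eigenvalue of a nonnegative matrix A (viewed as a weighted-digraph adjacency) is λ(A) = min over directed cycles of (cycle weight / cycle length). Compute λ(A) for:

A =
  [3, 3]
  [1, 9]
λ(A) = 2

Enumerate directed cycles and compute their means (weight / length). Sample:
  cycle 0 → 0: weight = 3, length = 1, mean = 3/1 ≈ 3.000
  cycle 1 → 1: weight = 9, length = 1, mean = 9/1 ≈ 9.000
  cycle 0 → 1 → 0: weight = 4, length = 2, mean = 4/2 ≈ 2.000
  cycle 1 → 0 → 1: weight = 4, length = 2, mean = 4/2 ≈ 2.000
Minimum mean = 2.000, attained e.g. along the cycle 0 → 1 → 0 with weight 4 and length 2. So λ(A) = 4/2 = 2.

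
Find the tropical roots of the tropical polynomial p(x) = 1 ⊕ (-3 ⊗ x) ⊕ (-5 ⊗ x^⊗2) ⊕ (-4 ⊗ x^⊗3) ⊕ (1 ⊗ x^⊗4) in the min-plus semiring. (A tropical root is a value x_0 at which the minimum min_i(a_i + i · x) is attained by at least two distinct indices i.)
Roots: {-5, -1, 2, 4}

Each tropical root is a break point of the lower envelope of the lines y = a_i + i · x (there are 5 lines, with slopes 0, 1, ..., 4). Only the lines that attain the minimum somewhere contribute to roots; other lines are dominated. Here the surviving (envelope) indices are i = 4, i = 3, i = 2, i = 1, i = 0.
Intersections between consecutive envelope lines give the roots: for adjacent envelope indices i < j the intersection is x = (a_i − a_j) / (j − i). Reading off the sorted break points: {-5, -1, 2, 4}.
Verification: at each break x_0, at least two indices attain the minimum of min_i(a_i + i · x_0).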